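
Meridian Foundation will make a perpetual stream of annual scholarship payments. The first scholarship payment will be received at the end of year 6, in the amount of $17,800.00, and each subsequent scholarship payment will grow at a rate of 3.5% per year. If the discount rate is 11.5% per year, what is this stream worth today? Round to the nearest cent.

Value at end of year 5: C₁ / (r − g) = $17,800.00 / (0.115 − 0.035) = $222,500.0000
Discount to today: PV = $222,500.0000 / (1 + 0.115)^5 = $222,500.0000 / 1.723353 = $129,108.75

$129108.75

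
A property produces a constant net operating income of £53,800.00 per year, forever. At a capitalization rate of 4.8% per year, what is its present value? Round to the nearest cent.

£1120833.33

Level perpetuity: PV = C / r = £53,800.00 / 0.048 = £1,120,833.33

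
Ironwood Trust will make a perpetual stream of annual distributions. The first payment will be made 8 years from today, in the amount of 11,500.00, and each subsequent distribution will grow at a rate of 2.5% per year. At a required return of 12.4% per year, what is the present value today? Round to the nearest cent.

Value at end of year 7: C₁ / (r − g) = 11,500.00 / (0.124 − 0.025) = 116,161.6162
Discount to today: PV = 116,161.6162 / (1 + 0.124)^7 = 116,161.6162 / 2.266544 = 51,250.54

51250.54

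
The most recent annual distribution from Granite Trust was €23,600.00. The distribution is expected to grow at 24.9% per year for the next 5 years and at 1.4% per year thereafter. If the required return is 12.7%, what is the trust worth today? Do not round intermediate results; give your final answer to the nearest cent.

D_1 = 29476.40000
D_2 = 36816.02360
D_3 = 45983.21348
D_4 = 57433.03363
D_5 = 71733.85901
Terminal value at year 5: TV = D_5×(1+g_2)/(r−g_2) = 72738.13303/0.113 = 643700.29232
P_0 = D_1/(1+r)^1 + D_2/(1+r)^2 + D_3/(1+r)^3 + D_4/(1+r)^4 + D_5/(1+r)^5 + TV/(1+r)^5
    = 26154.74712 + 28986.05071 + 32123.84857 + 35601.31931 + 39455.23320 + 354049.61472 = 516370.81362

€516370.81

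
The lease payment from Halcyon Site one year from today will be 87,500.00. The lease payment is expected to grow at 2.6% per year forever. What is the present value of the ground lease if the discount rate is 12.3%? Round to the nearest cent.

Growing perpetuity: P = D₁ / (r − g) = 87,500.0000 / (0.123 − 0.026) = 902,061.86

902061.86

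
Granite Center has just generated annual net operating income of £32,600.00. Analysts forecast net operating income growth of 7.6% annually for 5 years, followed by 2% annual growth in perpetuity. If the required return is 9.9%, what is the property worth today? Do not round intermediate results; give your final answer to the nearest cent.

£531719.61

D_1 = 35077.60000
D_2 = 37743.49760
D_3 = 40612.00342
D_4 = 43698.51568
D_5 = 47019.60287
Terminal value at year 5: TV = D_5×(1+g_2)/(r−g_2) = 47959.99493/0.079 = 607088.54337
P_0 = D_1/(1+r)^1 + D_2/(1+r)^2 + D_3/(1+r)^3 + D_4/(1+r)^4 + D_5/(1+r)^5 + TV/(1+r)^5
    = 31917.74340 + 31249.76515 + 30595.76643 + 29955.45466 + 29328.54342 + 378672.33276 = 531719.60582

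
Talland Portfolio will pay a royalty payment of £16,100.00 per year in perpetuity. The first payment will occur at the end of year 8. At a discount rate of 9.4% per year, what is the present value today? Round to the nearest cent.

Value at end of year 7: C / r = £16,100.00 / 0.094 = £171,276.5957
Discount to today: PV = £171,276.5957 / (1 + 0.094)^7 = £171,276.5957 / 1.875518 = £91,322.28

£91322.28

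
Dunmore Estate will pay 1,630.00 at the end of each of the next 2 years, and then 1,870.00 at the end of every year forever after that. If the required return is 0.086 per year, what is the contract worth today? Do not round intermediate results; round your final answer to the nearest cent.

21319.70

PV of 2-year annuity: 1,630.00 × [1 − (1+0.086)^−2] / 0.086 = 2882.98417
Perpetuity value at year 2: 1,870.00 / 0.086 = 21744.18605
PV of perpetuity: 21744.18605 / (1+0.086)^2 = 18436.71341
Total PV = 2882.98417 + 18436.71341 = 21319.69758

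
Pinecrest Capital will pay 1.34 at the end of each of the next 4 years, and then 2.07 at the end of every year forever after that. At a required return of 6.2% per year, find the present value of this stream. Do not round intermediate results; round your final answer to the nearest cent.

PV of 4-year annuity: 1.34 × [1 − (1+0.062)^−4] / 0.062 = 4.62206
Perpetuity value at year 4: 2.07 / 0.062 = 33.38710
PV of perpetuity: 33.38710 / (1+0.062)^4 = 26.24706
Total PV = 4.62206 + 26.24706 = 30.86911

30.87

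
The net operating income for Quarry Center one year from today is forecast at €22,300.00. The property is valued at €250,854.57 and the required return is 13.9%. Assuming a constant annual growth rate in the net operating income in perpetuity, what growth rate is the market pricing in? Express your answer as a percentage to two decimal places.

P = D₁/(r−g) ⇒ g = r − D₁/P = 0.139 − €22,300.00/€250,854.57 = 0.050104

5.01%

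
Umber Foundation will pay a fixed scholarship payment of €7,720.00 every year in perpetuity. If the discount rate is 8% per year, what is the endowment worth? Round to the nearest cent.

Level perpetuity: PV = C / r = €7,720.00 / 0.08 = €96,500.00

€96500.00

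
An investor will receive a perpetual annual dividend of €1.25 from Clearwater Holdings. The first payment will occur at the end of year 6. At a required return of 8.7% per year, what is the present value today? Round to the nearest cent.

€9.47

Value at end of year 5: C / r = €1.25 / 0.087 = €14.3678
Discount to today: PV = €14.3678 / (1 + 0.087)^5 = €14.3678 / 1.517566 = €9.47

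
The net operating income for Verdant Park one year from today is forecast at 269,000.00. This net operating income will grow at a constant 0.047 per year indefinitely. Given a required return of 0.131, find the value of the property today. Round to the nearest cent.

3202380.95

Growing perpetuity: P = D₁ / (r − g) = 269,000.0000 / (0.131 − 0.047) = 3,202,380.95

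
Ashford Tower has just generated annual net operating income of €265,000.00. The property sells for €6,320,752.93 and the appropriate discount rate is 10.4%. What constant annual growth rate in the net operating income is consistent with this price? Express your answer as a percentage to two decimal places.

5.96%

P = D₀(1+g)/(r−g) ⇒ P(r−g) = D₀(1+g) ⇒ g(P+D₀) = P·r − D₀
g = (P·r − D₀)/(P + D₀) = (€6,320,752.93×0.104 − €265,000.00) / (€6,320,752.93 + €265,000.00) = 0.059577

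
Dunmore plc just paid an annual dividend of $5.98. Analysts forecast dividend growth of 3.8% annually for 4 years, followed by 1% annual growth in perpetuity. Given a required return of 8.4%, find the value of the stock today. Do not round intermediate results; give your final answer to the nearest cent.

$90.11

D_1 = 6.20724
D_2 = 6.44312
D_3 = 6.68795
D_4 = 6.94210
Terminal value at year 4: TV = D_4×(1+g_2)/(r−g_2) = 7.01152/0.074 = 94.75023
P_0 = D_1/(1+r)^1 + D_2/(1+r)^2 + D_3/(1+r)^3 + D_4/(1+r)^4 + TV/(1+r)^4
    = 5.72624 + 5.48324 + 5.25056 + 5.02775 + 68.62196 = 90.10974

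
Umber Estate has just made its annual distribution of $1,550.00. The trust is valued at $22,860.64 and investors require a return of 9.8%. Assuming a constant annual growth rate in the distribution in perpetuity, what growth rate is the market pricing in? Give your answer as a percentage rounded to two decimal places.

2.83%

P = D₀(1+g)/(r−g) ⇒ P(r−g) = D₀(1+g) ⇒ g(P+D₀) = P·r − D₀
g = (P·r − D₀)/(P + D₀) = ($22,860.64×0.098 − $1,550.00) / ($22,860.64 + $1,550.00) = 0.028280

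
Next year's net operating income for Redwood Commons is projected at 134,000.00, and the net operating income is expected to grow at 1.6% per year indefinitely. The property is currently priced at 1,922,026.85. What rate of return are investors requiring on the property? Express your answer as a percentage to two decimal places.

8.57%

P = D₁/(r − g) ⇒ r = D₁/P + g = 134,000.0000/1,922,026.85 + 0.016 = 0.069718 + 0.016 = 0.085718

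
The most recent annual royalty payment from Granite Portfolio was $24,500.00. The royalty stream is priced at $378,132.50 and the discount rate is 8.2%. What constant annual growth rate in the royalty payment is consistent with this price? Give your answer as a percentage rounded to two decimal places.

1.62%

P = D₀(1+g)/(r−g) ⇒ P(r−g) = D₀(1+g) ⇒ g(P+D₀) = P·r − D₀
g = (P·r − D₀)/(P + D₀) = ($378,132.50×0.082 − $24,500.00) / ($378,132.50 + $24,500.00) = 0.016161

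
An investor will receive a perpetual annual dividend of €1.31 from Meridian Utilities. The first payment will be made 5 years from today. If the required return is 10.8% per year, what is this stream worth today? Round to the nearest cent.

€8.05

Value at end of year 4: C / r = €1.31 / 0.108 = €12.1296
Discount to today: PV = €12.1296 / (1 + 0.108)^4 = €12.1296 / 1.507159 = €8.05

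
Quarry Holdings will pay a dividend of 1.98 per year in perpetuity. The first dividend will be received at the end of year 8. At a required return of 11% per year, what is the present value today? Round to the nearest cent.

8.67

Value at end of year 7: C / r = 1.98 / 0.11 = 18.0000
Discount to today: PV = 18.0000 / (1 + 0.11)^7 = 18.0000 / 2.076160 = 8.67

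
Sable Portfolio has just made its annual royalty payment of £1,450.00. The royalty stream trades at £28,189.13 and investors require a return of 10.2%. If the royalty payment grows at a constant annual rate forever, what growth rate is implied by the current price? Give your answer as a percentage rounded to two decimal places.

4.81%

P = D₀(1+g)/(r−g) ⇒ P(r−g) = D₀(1+g) ⇒ g(P+D₀) = P·r − D₀
g = (P·r − D₀)/(P + D₀) = (£28,189.13×0.102 − £1,450.00) / (£28,189.13 + £1,450.00) = 0.048088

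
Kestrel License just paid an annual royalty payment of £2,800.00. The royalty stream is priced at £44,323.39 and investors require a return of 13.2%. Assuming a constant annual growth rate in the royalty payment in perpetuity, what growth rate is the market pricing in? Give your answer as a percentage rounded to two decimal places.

6.47%

P = D₀(1+g)/(r−g) ⇒ P(r−g) = D₀(1+g) ⇒ g(P+D₀) = P·r − D₀
g = (P·r − D₀)/(P + D₀) = (£44,323.39×0.132 − £2,800.00) / (£44,323.39 + £2,800.00) = 0.064738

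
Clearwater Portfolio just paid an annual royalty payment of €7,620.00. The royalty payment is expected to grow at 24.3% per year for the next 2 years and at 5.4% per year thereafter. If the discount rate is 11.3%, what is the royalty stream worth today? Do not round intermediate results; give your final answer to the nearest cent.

D_1 = 9471.66000
D_2 = 11773.27338
Terminal value at year 2: TV = D_2×(1+g_2)/(r−g_2) = 12409.03014/0.059 = 210322.54479
P_0 = D_1/(1+r)^1 + D_2/(1+r)^2 + TV/(1+r)^2
    = 8510.02695 + 9504.01034 + 169783.50668 = 187797.54397

€187797.54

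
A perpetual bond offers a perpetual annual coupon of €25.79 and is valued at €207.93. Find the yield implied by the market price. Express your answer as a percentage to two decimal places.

P = C/r ⇒ r = C/P = €25.79/€207.93 = 0.124032

12.40%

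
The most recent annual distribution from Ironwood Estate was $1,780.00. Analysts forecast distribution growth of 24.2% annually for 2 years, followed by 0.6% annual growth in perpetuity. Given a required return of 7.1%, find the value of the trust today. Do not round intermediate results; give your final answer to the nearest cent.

$41506.33

D_1 = 2210.76000
D_2 = 2745.76392
Terminal value at year 2: TV = D_2×(1+g_2)/(r−g_2) = 2762.23850/0.065 = 42495.97698
P_0 = D_1/(1+r)^1 + D_2/(1+r)^2 + TV/(1+r)^2
    = 2064.20168 + 2393.78010 + 37048.35048 = 41506.33226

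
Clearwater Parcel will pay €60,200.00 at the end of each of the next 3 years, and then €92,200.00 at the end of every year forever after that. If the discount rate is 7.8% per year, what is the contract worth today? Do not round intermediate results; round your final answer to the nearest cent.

PV of 3-year annuity: €60,200.00 × [1 − (1+0.078)^−3] / 0.078 = 155702.81997
Perpetuity value at year 3: €92,200.00 / 0.078 = 1182051.28205
PV of perpetuity: 1182051.28205 / (1+0.078)^3 = 943582.84349
Total PV = 155702.81997 + 943582.84349 = 1099285.66346

€1099285.66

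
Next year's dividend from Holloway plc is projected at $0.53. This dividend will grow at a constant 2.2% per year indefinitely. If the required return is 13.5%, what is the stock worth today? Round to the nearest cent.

Growing perpetuity: P = D₁ / (r − g) = $0.5300 / (0.135 − 0.022) = $4.69

$4.69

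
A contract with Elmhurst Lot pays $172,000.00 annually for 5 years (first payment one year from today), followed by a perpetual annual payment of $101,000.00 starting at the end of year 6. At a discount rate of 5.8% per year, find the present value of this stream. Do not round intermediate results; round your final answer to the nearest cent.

PV of 5-year annuity: $172,000.00 × [1 − (1+0.058)^−5] / 0.058 = 728485.66237
Perpetuity value at year 5: $101,000.00 / 0.058 = 1741379.31034
PV of perpetuity: 1741379.31034 / (1+0.058)^5 = 1313605.75279
Total PV = 728485.66237 + 1313605.75279 = 2042091.41516

$2042091.42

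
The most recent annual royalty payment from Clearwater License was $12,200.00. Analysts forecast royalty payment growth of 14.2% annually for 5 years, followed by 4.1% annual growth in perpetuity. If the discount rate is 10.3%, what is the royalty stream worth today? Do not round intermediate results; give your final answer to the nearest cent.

$311492.93

D_1 = 13932.40000
D_2 = 15910.80080
D_3 = 18170.13451
D_4 = 20750.29361
D_5 = 23696.83531
Terminal value at year 5: TV = D_5×(1+g_2)/(r−g_2) = 24668.40556/0.062 = 397877.50896
P_0 = D_1/(1+r)^1 + D_2/(1+r)^2 + D_3/(1+r)^3 + D_4/(1+r)^4 + D_5/(1+r)^5 + TV/(1+r)^5
    = 12631.36899 + 13077.99038 + 13540.40346 + 14019.16659 + 14514.85789 + 243709.14611 = 311492.93342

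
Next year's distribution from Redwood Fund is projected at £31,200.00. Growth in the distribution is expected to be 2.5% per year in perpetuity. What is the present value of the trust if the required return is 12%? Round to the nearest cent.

Growing perpetuity: P = D₁ / (r − g) = £31,200.0000 / (0.12 − 0.025) = £328,421.05

£328421.05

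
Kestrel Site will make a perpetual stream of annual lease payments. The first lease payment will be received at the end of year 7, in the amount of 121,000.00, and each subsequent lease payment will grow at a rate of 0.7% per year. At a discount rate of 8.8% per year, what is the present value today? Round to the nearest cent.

Value at end of year 6: C₁ / (r − g) = 121,000.00 / (0.088 − 0.007) = 1,493,827.1605
Discount to today: PV = 1,493,827.1605 / (1 + 0.088)^6 = 1,493,827.1605 / 1.658721 = 900,589.71

900589.71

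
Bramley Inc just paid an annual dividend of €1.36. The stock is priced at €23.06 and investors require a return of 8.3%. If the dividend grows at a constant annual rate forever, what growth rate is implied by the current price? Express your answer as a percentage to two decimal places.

2.27%

P = D₀(1+g)/(r−g) ⇒ P(r−g) = D₀(1+g) ⇒ g(P+D₀) = P·r − D₀
g = (P·r − D₀)/(P + D₀) = (€23.06×0.083 − €1.36) / (€23.06 + €1.36) = 0.022686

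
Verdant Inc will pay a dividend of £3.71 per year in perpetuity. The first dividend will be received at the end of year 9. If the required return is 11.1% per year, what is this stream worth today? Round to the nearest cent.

Value at end of year 8: C / r = £3.71 / 0.111 = £33.4234
Discount to today: PV = £33.4234 / (1 + 0.111)^8 = £33.4234 / 2.321200 = £14.40

£14.40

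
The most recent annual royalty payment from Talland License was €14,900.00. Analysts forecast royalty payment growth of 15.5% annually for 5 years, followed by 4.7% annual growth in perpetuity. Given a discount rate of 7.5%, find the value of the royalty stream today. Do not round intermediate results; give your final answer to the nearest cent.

€890583.19

D_1 = 17209.50000
D_2 = 19876.97250
D_3 = 22957.90324
D_4 = 26516.37824
D_5 = 30626.41687
Terminal value at year 5: TV = D_5×(1+g_2)/(r−g_2) = 32065.85846/0.028 = 1145209.23068
P_0 = D_1/(1+r)^1 + D_2/(1+r)^2 + D_3/(1+r)^3 + D_4/(1+r)^4 + D_5/(1+r)^5 + TV/(1+r)^5
    = 16008.83721 + 17200.19254 + 18480.20686 + 19855.47807 + 21333.09505 + 797705.37548 = 890583.18521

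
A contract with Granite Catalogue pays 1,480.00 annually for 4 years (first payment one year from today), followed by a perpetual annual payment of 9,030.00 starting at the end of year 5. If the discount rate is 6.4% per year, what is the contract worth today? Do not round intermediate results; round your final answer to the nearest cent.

PV of 4-year annuity: 1,480.00 × [1 − (1+0.064)^−4] / 0.064 = 5081.73076
Perpetuity value at year 4: 9,030.00 / 0.064 = 141093.75000
PV of perpetuity: 141093.75000 / (1+0.064)^4 = 110088.32514
Total PV = 5081.73076 + 110088.32514 = 115170.05590

115170.06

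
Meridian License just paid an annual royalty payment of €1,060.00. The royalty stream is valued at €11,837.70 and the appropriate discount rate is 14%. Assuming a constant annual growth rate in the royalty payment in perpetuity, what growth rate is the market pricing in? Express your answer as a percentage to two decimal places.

P = D₀(1+g)/(r−g) ⇒ P(r−g) = D₀(1+g) ⇒ g(P+D₀) = P·r − D₀
g = (P·r − D₀)/(P + D₀) = (€11,837.70×0.14 − €1,060.00) / (€11,837.70 + €1,060.00) = 0.046309

4.63%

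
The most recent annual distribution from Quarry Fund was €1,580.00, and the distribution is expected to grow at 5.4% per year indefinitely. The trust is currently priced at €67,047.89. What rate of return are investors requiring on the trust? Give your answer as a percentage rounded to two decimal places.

D₁ = €1,580.00 × 1.054 = €1,665.3200
P = D₁/(r − g) ⇒ r = D₁/P + g = €1,665.3200/€67,047.89 + 0.054 = 0.024838 + 0.054 = 0.078838

7.88%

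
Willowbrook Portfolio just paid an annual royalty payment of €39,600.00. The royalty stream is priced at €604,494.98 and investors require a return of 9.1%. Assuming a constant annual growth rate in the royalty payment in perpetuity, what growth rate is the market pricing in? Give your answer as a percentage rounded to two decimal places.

2.39%

P = D₀(1+g)/(r−g) ⇒ P(r−g) = D₀(1+g) ⇒ g(P+D₀) = P·r − D₀
g = (P·r − D₀)/(P + D₀) = (€604,494.98×0.091 − €39,600.00) / (€604,494.98 + €39,600.00) = 0.023924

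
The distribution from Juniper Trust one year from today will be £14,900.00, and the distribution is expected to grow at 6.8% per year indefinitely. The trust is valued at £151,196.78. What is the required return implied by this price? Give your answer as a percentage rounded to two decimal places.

16.65%

P = D₁/(r − g) ⇒ r = D₁/P + g = £14,900.0000/£151,196.78 + 0.068 = 0.098547 + 0.068 = 0.166547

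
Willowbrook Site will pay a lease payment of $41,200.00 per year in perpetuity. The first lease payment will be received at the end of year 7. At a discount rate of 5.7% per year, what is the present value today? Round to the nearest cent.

$518289.53

Value at end of year 6: C / r = $41,200.00 / 0.057 = $722,807.0175
Discount to today: PV = $722,807.0175 / (1 + 0.057)^6 = $722,807.0175 / 1.394601 = $518,289.53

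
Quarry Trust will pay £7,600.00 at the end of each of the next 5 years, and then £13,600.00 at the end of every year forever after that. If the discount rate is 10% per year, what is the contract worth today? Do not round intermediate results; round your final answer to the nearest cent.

PV of 5-year annuity: £7,600.00 × [1 − (1+0.1)^−5] / 0.1 = 28809.97945
Perpetuity value at year 5: £13,600.00 / 0.1 = 136000.00000
PV of perpetuity: 136000.00000 / (1+0.1)^5 = 84445.29994
Total PV = 28809.97945 + 84445.29994 = 113255.27938

£113255.28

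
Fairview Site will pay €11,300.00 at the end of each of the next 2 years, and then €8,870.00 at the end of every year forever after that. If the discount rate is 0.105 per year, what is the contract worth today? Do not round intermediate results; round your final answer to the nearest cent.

€88665.42

PV of 2-year annuity: €11,300.00 × [1 − (1+0.105)^−2] / 0.105 = 19480.76411
Perpetuity value at year 2: €8,870.00 / 0.105 = 84476.19048
PV of perpetuity: 84476.19048 / (1+0.105)^2 = 69184.65263
Total PV = 19480.76411 + 69184.65263 = 88665.41674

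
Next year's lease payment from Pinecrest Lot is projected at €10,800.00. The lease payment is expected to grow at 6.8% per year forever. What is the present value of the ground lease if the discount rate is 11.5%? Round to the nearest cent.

€229787.23

Growing perpetuity: P = D₁ / (r − g) = €10,800.0000 / (0.115 − 0.068) = €229,787.23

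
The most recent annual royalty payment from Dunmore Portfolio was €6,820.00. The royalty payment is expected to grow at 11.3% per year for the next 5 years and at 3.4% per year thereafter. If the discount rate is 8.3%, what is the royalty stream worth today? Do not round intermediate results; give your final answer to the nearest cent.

D_1 = 7590.66000
D_2 = 8448.40458
D_3 = 9403.07430
D_4 = 10465.62169
D_5 = 11648.23694
Terminal value at year 5: TV = D_5×(1+g_2)/(r−g_2) = 12044.27700/0.049 = 245801.57144
P_0 = D_1/(1+r)^1 + D_2/(1+r)^2 + D_3/(1+r)^3 + D_4/(1+r)^4 + D_5/(1+r)^5 + TV/(1+r)^5
    = 7008.91967 + 7203.07257 + 7402.60366 + 7607.66194 + 7818.40049 + 164984.20634 = 202024.86467

€202024.86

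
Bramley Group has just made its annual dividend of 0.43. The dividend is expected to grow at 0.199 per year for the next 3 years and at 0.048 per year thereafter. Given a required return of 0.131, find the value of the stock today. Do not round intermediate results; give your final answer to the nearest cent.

D_1 = 0.51557
D_2 = 0.61817
D_3 = 0.74118
Terminal value at year 3: TV = D_3×(1+g_2)/(r−g_2) = 0.77676/0.083 = 9.35856
P_0 = D_1/(1+r)^1 + D_2/(1+r)^2 + D_3/(1+r)^3 + TV/(1+r)^3
    = 0.45585 + 0.48326 + 0.51232 + 6.46877 = 7.92020

7.92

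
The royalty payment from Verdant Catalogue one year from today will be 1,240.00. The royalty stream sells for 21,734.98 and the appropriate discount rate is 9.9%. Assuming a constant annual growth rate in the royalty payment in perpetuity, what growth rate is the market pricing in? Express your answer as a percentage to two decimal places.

P = D₁/(r−g) ⇒ g = r − D₁/P = 0.099 − 1,240.00/21,734.98 = 0.041949

4.19%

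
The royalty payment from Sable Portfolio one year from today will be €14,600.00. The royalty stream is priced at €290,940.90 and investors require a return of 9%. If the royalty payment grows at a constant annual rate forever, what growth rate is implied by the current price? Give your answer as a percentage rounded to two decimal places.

P = D₁/(r−g) ⇒ g = r − D₁/P = 0.09 − €14,600.00/€290,940.90 = 0.039818

3.98%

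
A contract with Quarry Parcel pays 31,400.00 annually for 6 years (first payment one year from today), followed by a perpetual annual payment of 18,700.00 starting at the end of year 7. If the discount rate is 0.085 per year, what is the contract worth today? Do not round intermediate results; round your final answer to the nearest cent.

277830.56

PV of 6-year annuity: 31,400.00 × [1 − (1+0.085)^−6] / 0.085 = 142982.63712
Perpetuity value at year 6: 18,700.00 / 0.085 = 220000.00000
PV of perpetuity: 220000.00000 / (1+0.085)^6 = 134847.91993
Total PV = 142982.63712 + 134847.91993 = 277830.55705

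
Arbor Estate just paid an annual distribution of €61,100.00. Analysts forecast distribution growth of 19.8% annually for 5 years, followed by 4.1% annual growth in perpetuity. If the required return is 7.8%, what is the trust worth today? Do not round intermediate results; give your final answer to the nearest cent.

€3337925.57

D_1 = 73197.80000
D_2 = 87690.96440
D_3 = 105053.77535
D_4 = 125854.42287
D_5 = 150773.59860
Terminal value at year 5: TV = D_5×(1+g_2)/(r−g_2) = 156955.31614/0.037 = 4242035.57140
P_0 = D_1/(1+r)^1 + D_2/(1+r)^2 + D_3/(1+r)^3 + D_4/(1+r)^4 + D_5/(1+r)^5 + TV/(1+r)^5
    = 67901.48423 + 75460.09101 + 83860.10114 + 93195.17733 + 103569.40858 + 2913939.30617 = 3337925.56845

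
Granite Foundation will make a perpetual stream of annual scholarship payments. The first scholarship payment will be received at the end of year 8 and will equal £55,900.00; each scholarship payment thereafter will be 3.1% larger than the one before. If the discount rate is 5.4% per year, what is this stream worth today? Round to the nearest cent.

Value at end of year 7: C₁ / (r − g) = £55,900.00 / (0.054 − 0.031) = £2,430,434.7826
Discount to today: PV = £2,430,434.7826 / (1 + 0.054)^7 = £2,430,434.7826 / 1.445055 = £1,681,898.16

£1681898.16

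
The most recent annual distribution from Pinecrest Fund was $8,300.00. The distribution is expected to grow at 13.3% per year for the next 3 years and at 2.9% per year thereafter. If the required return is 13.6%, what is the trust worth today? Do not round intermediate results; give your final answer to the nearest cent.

D_1 = 9403.90000
D_2 = 10654.61870
D_3 = 12071.68299
Terminal value at year 3: TV = D_3×(1+g_2)/(r−g_2) = 12421.76179/0.107 = 116091.23172
P_0 = D_1/(1+r)^1 + D_2/(1+r)^2 + D_3/(1+r)^3 + TV/(1+r)^3
    = 8278.08099 + 8256.21986 + 8234.41646 + 79188.92090 = 103957.63820

$103957.64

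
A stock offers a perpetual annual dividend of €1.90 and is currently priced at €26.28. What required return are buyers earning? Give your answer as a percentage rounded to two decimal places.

P = C/r ⇒ r = C/P = €1.90/€26.28 = 0.072298

7.23%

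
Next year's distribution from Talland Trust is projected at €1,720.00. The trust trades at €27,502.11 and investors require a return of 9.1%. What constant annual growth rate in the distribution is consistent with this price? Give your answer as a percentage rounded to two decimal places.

P = D₁/(r−g) ⇒ g = r − D₁/P = 0.091 − €1,720.00/€27,502.11 = 0.028459

2.85%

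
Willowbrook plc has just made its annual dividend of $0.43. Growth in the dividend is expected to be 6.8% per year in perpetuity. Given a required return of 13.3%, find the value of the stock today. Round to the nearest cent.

$7.07

D₁ = D₀ × (1 + g) = $0.43 × 1.068 = $0.4592
Growing perpetuity: P = D₁ / (r − g) = $0.4592 / (0.133 − 0.068) = $7.07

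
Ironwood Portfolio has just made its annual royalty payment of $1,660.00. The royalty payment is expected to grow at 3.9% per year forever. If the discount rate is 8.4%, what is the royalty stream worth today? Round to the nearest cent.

D₁ = D₀ × (1 + g) = $1,660.00 × 1.039 = $1,724.7400
Growing perpetuity: P = D₁ / (r − g) = $1,724.7400 / (0.084 − 0.039) = $38,327.56

$38327.56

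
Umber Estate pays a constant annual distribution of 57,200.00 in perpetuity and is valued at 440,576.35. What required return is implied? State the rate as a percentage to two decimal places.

12.98%

P = C/r ⇒ r = C/P = 57,200.00/440,576.35 = 0.129830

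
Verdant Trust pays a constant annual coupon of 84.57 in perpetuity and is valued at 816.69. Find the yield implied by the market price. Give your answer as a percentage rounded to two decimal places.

P = C/r ⇒ r = C/P = 84.57/816.69 = 0.103552

10.36%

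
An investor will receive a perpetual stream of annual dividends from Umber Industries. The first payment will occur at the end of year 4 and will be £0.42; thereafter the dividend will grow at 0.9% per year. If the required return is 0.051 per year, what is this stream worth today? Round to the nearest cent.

Value at end of year 3: C₁ / (r − g) = £0.42 / (0.051 − 0.009) = £10.0000
Discount to today: PV = £10.0000 / (1 + 0.051)^3 = £10.0000 / 1.160936 = £8.61

£8.61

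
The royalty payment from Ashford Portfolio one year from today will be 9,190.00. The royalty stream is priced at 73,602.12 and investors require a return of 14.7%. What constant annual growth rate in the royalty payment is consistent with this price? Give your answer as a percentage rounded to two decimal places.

2.21%

P = D₁/(r−g) ⇒ g = r − D₁/P = 0.147 − 9,190.00/73,602.12 = 0.022139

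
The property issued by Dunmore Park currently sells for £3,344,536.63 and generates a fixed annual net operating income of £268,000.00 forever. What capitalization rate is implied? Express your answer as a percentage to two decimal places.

8.01%

P = C/r ⇒ r = C/P = £268,000.00/£3,344,536.63 = 0.080131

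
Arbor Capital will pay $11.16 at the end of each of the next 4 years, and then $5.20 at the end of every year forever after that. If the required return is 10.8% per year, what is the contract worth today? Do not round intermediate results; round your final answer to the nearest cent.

PV of 4-year annuity: $11.16 × [1 − (1+0.108)^−4] / 0.108 = 34.77166
Perpetuity value at year 4: $5.20 / 0.108 = 48.14815
PV of perpetuity: 48.14815 / (1+0.108)^4 = 31.94630
Total PV = 34.77166 + 31.94630 = 66.71796

$66.72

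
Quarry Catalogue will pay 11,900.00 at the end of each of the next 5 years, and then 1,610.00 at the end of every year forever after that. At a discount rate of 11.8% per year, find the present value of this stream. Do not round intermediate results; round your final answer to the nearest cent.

50921.74

PV of 5-year annuity: 11,900.00 × [1 − (1+0.118)^−5] / 0.118 = 43110.22869
Perpetuity value at year 5: 1,610.00 / 0.118 = 13644.06780
PV of perpetuity: 13644.06780 / (1+0.118)^5 = 7811.50744
Total PV = 43110.22869 + 7811.50744 = 50921.73614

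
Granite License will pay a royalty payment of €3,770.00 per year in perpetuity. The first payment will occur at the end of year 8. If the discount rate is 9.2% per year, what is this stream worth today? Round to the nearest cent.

€22130.70

Value at end of year 7: C / r = €3,770.00 / 0.092 = €40,978.2609
Discount to today: PV = €40,978.2609 / (1 + 0.092)^7 = €40,978.2609 / 1.851648 = €22,130.70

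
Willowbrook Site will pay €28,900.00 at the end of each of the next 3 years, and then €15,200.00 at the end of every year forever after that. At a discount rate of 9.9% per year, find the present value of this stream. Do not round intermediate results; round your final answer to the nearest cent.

PV of 3-year annuity: €28,900.00 × [1 − (1+0.099)^−3] / 0.099 = 71996.73895
Perpetuity value at year 3: €15,200.00 / 0.099 = 153535.35354
PV of perpetuity: 153535.35354 / (1+0.099)^3 = 115668.55658
Total PV = 71996.73895 + 115668.55658 = 187665.29553

€187665.30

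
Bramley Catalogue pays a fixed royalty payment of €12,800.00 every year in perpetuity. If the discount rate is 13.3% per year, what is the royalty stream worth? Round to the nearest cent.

Level perpetuity: PV = C / r = €12,800.00 / 0.133 = €96,240.60

€96240.60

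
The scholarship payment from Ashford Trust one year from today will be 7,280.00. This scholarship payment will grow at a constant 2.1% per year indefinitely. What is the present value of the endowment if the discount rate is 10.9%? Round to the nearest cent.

Growing perpetuity: P = D₁ / (r − g) = 7,280.0000 / (0.109 − 0.021) = 82,727.27

82727.27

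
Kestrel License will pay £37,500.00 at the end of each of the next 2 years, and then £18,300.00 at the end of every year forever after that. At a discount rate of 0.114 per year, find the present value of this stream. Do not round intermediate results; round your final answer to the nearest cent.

PV of 2-year annuity: £37,500.00 × [1 − (1+0.114)^−2] / 0.114 = 63880.14143
Perpetuity value at year 2: £18,300.00 / 0.114 = 160526.31579
PV of perpetuity: 160526.31579 / (1+0.114)^2 = 129352.80677
Total PV = 63880.14143 + 129352.80677 = 193232.94820

£193232.95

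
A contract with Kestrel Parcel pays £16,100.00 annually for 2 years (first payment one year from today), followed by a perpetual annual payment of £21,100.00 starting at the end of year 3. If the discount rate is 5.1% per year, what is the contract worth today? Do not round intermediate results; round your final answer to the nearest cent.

£404441.59

PV of 2-year annuity: £16,100.00 × [1 − (1+0.051)^−2] / 0.051 = 29894.14277
Perpetuity value at year 2: £21,100.00 / 0.051 = 413725.49020
PV of perpetuity: 413725.49020 / (1+0.051)^2 = 374547.45215
Total PV = 29894.14277 + 374547.45215 = 404441.59493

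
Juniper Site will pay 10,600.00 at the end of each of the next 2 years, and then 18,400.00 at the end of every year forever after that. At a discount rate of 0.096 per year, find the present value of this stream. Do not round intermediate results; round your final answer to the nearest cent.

178056.46

PV of 2-year annuity: 10,600.00 × [1 − (1+0.096)^−2] / 0.096 = 18495.92413
Perpetuity value at year 2: 18,400.00 / 0.096 = 191666.66667
PV of perpetuity: 191666.66667 / (1+0.096)^2 = 159560.53421
Total PV = 18495.92413 + 159560.53421 = 178056.45834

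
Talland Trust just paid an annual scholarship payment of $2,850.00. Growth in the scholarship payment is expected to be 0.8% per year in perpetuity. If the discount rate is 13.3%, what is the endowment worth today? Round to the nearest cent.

D₁ = D₀ × (1 + g) = $2,850.00 × 1.008 = $2,872.8000
Growing perpetuity: P = D₁ / (r − g) = $2,872.8000 / (0.133 − 0.008) = $22,982.40

$22982.40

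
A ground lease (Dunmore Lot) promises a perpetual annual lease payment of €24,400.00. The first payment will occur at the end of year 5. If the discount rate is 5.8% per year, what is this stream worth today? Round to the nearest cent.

€335752.43

Value at end of year 4: C / r = €24,400.00 / 0.058 = €420,689.6552
Discount to today: PV = €420,689.6552 / (1 + 0.058)^4 = €420,689.6552 / 1.252976 = €335,752.43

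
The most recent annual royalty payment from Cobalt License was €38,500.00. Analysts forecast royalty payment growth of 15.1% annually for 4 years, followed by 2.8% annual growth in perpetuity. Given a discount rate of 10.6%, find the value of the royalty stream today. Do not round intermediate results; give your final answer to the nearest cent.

D_1 = 44313.50000
D_2 = 51004.83850
D_3 = 58706.56911
D_4 = 67571.26105
Terminal value at year 4: TV = D_4×(1+g_2)/(r−g_2) = 69463.25636/0.078 = 890554.56871
P_0 = D_1/(1+r)^1 + D_2/(1+r)^2 + D_3/(1+r)^3 + D_4/(1+r)^4 + TV/(1+r)^4
    = 40066.45570 + 41696.64603 + 43393.16418 + 45158.70883 + 595168.62406 = 765483.59879

€765483.60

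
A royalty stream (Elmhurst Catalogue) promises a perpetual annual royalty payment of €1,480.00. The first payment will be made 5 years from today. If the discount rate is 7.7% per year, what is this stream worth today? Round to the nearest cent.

€14285.92

Value at end of year 4: C / r = €1,480.00 / 0.077 = €19,220.7792
Discount to today: PV = €19,220.7792 / (1 + 0.077)^4 = €19,220.7792 / 1.345435 = €14,285.92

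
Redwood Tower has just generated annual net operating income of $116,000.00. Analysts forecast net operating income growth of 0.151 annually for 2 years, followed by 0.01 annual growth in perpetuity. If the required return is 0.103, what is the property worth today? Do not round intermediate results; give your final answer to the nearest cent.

D_1 = 133516.00000
D_2 = 153676.91600
Terminal value at year 2: TV = D_2×(1+g_2)/(r−g_2) = 155213.68516/0.093 = 1668964.35656
P_0 = D_1/(1+r)^1 + D_2/(1+r)^2 + TV/(1+r)^2
    = 121048.05077 + 126315.78099 + 1371816.54628 = 1619180.37805

$1619180.38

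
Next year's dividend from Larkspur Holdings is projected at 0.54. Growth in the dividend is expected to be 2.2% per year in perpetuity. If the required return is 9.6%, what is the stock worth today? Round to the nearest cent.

Growing perpetuity: P = D₁ / (r − g) = 0.5400 / (0.096 − 0.022) = 7.30

7.30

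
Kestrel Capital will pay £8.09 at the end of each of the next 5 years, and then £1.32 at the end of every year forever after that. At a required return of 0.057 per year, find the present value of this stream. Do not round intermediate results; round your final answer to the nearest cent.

PV of 5-year annuity: £8.09 × [1 − (1+0.057)^−5] / 0.057 = 34.35795
Perpetuity value at year 5: £1.32 / 0.057 = 23.15789
PV of perpetuity: 23.15789 / (1+0.057)^5 = 17.55190
Total PV = 34.35795 + 17.55190 = 51.90985

£51.91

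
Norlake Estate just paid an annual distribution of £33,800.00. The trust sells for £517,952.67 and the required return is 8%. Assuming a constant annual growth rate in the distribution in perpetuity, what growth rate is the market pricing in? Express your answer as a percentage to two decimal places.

P = D₀(1+g)/(r−g) ⇒ P(r−g) = D₀(1+g) ⇒ g(P+D₀) = P·r − D₀
g = (P·r − D₀)/(P + D₀) = (£517,952.67×0.08 − £33,800.00) / (£517,952.67 + £33,800.00) = 0.013840

1.38%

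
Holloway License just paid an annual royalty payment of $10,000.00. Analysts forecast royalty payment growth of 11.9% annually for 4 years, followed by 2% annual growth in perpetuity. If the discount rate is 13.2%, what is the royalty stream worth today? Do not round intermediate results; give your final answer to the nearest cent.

$125824.15

D_1 = 11190.00000
D_2 = 12521.61000
D_3 = 14011.68159
D_4 = 15679.07170
Terminal value at year 4: TV = D_4×(1+g_2)/(r−g_2) = 15992.65313/0.112 = 142791.54583
P_0 = D_1/(1+r)^1 + D_2/(1+r)^2 + D_3/(1+r)^3 + D_4/(1+r)^4 + TV/(1+r)^4
    = 9885.15901 + 9771.63687 + 9659.41842 + 9548.48871 + 86959.45071 = 125824.15371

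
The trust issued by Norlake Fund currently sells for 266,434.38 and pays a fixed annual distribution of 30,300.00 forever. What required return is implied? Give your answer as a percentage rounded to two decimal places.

P = C/r ⇒ r = C/P = 30,300.00/266,434.38 = 0.113724

11.37%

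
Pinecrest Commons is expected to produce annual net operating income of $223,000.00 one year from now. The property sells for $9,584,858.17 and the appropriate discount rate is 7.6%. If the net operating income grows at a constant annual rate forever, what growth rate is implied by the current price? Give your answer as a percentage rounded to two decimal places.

5.27%

P = D₁/(r−g) ⇒ g = r − D₁/P = 0.076 − $223,000.00/$9,584,858.17 = 0.052734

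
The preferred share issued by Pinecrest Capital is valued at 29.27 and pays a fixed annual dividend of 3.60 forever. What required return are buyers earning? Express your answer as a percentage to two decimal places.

12.30%

P = C/r ⇒ r = C/P = 3.60/29.27 = 0.122993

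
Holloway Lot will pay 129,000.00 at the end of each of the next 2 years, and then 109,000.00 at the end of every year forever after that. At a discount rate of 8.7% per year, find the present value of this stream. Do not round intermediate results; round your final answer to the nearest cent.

1288199.47

PV of 2-year annuity: 129,000.00 × [1 − (1+0.087)^−2] / 0.087 = 227852.11867
Perpetuity value at year 2: 109,000.00 / 0.087 = 1252873.56322
PV of perpetuity: 1252873.56322 / (1+0.087)^2 = 1060347.35442
Total PV = 227852.11867 + 1060347.35442 = 1288199.47309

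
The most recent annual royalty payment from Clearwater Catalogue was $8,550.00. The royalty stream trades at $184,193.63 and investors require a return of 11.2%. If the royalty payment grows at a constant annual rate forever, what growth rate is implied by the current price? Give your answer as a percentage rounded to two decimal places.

6.27%

P = D₀(1+g)/(r−g) ⇒ P(r−g) = D₀(1+g) ⇒ g(P+D₀) = P·r − D₀
g = (P·r − D₀)/(P + D₀) = ($184,193.63×0.112 − $8,550.00) / ($184,193.63 + $8,550.00) = 0.062672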